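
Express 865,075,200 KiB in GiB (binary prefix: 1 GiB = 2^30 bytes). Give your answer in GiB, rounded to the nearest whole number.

865,075,200 KiB = 865,075,200 × 2^10 bytes = 885,837,004,800 bytes
1 GiB = 2^30 bytes = 1,073,741,824 bytes
885,837,004,800 / 1,073,741,824 = 825 GiB

825 GiB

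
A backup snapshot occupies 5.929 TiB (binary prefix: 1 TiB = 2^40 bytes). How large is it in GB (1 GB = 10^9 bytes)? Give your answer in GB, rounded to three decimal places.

6,519.004 GB

5.929 TiB × 1,099,511,627,776 bytes/TiB = 6,519,004,441,083.904 bytes
1 GB = 10^9 bytes = 1,000,000,000 bytes
6,519,004,441,083.904 / 1,000,000,000 = 6,519.004 GB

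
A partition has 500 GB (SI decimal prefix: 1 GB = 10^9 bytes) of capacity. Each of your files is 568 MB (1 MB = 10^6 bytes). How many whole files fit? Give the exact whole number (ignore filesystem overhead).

Capacity: 500 GB = 500,000,000,000 bytes
Per item: 568 MB = 568,000,000 bytes
⌊500,000,000,000 / 568,000,000⌋ = 880

880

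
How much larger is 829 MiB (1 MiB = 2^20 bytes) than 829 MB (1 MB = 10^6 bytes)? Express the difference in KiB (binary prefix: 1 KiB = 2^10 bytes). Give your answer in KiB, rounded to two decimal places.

829 MiB = 829 × 1,048,576 = 869,269,504 bytes
829 MB = 829 × 1,000,000 = 829,000,000 bytes
difference = 40,269,504 bytes
40,269,504 / 1,024 = 39,325.69 KiB

39,325.69 KiB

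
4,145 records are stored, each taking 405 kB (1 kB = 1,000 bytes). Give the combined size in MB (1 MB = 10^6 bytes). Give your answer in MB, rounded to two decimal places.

Total = 4,145 × 405 kB = 1,678,725 kB
= 1,678,725 × 1,000 bytes = 1,678,725,000 bytes
1 MB = 1,000,000 bytes
1,678,725,000 / 1,000,000 = 1,678.73 MB

1,678.73 MB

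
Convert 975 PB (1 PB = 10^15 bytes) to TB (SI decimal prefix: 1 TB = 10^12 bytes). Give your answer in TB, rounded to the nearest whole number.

975 PB = 975 × 10^15 bytes = 975,000,000,000,000,000 bytes
1 TB = 1,000,000,000,000 bytes
975,000,000,000,000,000 / 1,000,000,000,000 = 975,000 TB

975,000 TB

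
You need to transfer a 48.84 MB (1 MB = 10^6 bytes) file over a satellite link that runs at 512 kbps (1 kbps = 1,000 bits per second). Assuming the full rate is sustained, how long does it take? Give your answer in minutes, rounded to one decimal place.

48.84 MB = 48,840,000 bytes = 390,720,000 bits
512 kbps = 512,000 bits/s
time = 390,720,000 / 512,000 = 763.13 s
763.13 s / 60 = 12.7 minutes

12.7 minutes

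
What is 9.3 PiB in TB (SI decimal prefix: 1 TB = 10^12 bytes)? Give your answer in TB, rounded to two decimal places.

10,470.87 TB

9.3 PiB × 1,125,899,906,842,624 bytes/PiB = 10,470,869,133,636,403.2 bytes
1 TB = 1,000,000,000,000 bytes
10,470,869,133,636,403.2 / 1,000,000,000,000 = 10,470.87 TB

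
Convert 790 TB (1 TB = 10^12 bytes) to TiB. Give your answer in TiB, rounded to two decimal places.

718.50 TiB

790 TB = 790 × 10^12 bytes = 790,000,000,000,000 bytes
1 TiB = 1,099,511,627,776 bytes
790,000,000,000,000 / 1,099,511,627,776 = 718.50 TiB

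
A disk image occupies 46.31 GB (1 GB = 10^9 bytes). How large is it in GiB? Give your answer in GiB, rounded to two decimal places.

43.13 GiB

46.31 GB = 46.31 × 10^9 bytes = 46,310,000,000 bytes
1 GiB = 1,073,741,824 bytes
46,310,000,000 / 1,073,741,824 = 43.13 GiB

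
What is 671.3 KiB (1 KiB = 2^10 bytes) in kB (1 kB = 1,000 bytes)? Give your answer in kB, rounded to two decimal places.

687.41 kB

671.3 KiB = 671.3 × 2^10 bytes = 687,411.2 bytes
1 kB = 10^3 bytes = 1,000 bytes
687,411.2 / 1,000 = 687.41 kB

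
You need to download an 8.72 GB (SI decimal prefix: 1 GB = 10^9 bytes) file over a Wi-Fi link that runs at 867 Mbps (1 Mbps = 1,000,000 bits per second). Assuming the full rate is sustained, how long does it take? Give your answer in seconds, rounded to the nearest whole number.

8.72 GB = 8,720,000,000 bytes = 69,760,000,000 bits
867 Mbps = 867,000,000 bits/s
time = 69,760,000,000 / 867,000,000 = 80 s

80 seconds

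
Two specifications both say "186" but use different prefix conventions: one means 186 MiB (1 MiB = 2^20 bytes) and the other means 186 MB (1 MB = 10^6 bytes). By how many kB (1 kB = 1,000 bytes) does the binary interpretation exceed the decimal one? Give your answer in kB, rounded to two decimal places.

9,035.14 kB

186 MiB = 186 × 1,048,576 = 195,035,136 bytes
186 MB = 186 × 1,000,000 = 186,000,000 bytes
difference = 9,035,136 bytes
9,035,136 / 1,000 = 9,035.14 kB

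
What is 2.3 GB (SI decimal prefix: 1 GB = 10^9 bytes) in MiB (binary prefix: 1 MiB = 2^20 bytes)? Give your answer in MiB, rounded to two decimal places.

2,193.45 MiB

2.3 GB = 2.3 × 10^9 bytes = 2,300,000,000 bytes
1 MiB = 2^20 bytes = 1,048,576 bytes
2,300,000,000 / 1,048,576 = 2,193.45 MiB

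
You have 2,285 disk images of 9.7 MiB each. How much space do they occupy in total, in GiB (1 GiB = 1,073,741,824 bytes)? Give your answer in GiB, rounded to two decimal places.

Total = 2,285 × 9.7 MiB = 22164.5 MiB
= 22164.5 × 1,048,576 bytes = 23,241,162,752 bytes
1 GiB = 1,073,741,824 bytes
23,241,162,752 / 1,073,741,824 = 21.65 GiB

21.65 GiB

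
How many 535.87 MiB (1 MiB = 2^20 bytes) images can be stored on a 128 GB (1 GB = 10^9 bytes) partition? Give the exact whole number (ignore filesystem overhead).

Capacity: 128 GB = 128,000,000,000 bytes
Per item: 535.87 MiB = 561,900,421.12 bytes
⌊128,000,000,000 / 561,900,421.12⌋ = 227

227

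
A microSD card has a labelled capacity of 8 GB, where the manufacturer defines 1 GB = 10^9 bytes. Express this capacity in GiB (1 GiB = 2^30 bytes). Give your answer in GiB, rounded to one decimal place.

7.5 GiB

8 GB = 8 × 10^9 bytes = 8,000,000,000 bytes
1 GiB = 2^30 bytes = 1,073,741,824 bytes
8,000,000,000 / 1,073,741,824 = 7.5 GiB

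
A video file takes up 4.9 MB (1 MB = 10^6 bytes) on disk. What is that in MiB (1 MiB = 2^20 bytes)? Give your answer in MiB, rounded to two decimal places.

4.9 MB × 1,000,000 bytes/MB = 4,900,000 bytes
1 MiB = 1,048,576 bytes
4,900,000 / 1,048,576 = 4.67 MiB

4.67 MiB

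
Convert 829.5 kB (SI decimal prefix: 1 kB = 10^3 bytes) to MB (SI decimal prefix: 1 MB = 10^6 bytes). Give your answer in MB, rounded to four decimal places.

829.5 kB × 1,000 bytes/kB = 829,500 bytes
1 MB = 1,000,000 bytes
829,500 / 1,000,000 = 0.8295 MB

0.8295 MB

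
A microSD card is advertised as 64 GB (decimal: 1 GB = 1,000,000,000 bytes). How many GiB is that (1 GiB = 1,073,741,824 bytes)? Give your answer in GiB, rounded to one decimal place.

59.6 GiB

64 GB × 1,000,000,000 bytes/GB = 64,000,000,000 bytes
1 GiB = 1,073,741,824 bytes
64,000,000,000 / 1,073,741,824 = 59.6 GiB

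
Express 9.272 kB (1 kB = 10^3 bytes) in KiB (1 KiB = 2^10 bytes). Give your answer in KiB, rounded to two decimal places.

9.272 kB × 1,000 bytes/kB = 9,272 bytes
1 KiB = 1,024 bytes
9,272 / 1,024 = 9.05 KiB

9.05 KiB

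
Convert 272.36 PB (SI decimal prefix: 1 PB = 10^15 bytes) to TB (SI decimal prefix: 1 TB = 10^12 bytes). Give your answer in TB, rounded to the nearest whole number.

272.36 PB × 1,000,000,000,000,000 bytes/PB = 272,360,000,000,000,000 bytes
1 TB = 1,000,000,000,000 bytes
272,360,000,000,000,000 / 1,000,000,000,000 = 272,360 TB

272,360 TB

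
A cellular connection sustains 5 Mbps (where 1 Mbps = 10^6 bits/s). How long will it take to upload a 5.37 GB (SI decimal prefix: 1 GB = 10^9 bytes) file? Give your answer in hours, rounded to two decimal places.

5.37 GB = 5,370,000,000 bytes = 42,960,000,000 bits
5 Mbps = 5,000,000 bits/s
time = 42,960,000,000 / 5,000,000 = 8,592.0000 s
8,592.0000 s / 3600 = 2.39 hours

2.39 hours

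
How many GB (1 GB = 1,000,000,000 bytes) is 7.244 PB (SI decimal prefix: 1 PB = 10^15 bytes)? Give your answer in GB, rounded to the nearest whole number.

7.244 PB × 1,000,000,000,000,000 bytes/PB = 7,244,000,000,000,000 bytes
1 GB = 1,000,000,000 bytes
7,244,000,000,000,000 / 1,000,000,000 = 7,244,000 GB

7,244,000 GB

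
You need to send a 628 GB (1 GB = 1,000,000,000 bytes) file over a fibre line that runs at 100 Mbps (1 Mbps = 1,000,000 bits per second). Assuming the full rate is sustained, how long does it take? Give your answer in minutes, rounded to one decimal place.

628 GB = 628,000,000,000 bytes = 5,024,000,000,000 bits
100 Mbps = 100,000,000 bits/s
time = 5,024,000,000,000 / 100,000,000 = 50,240.00 s
50,240.00 s / 60 = 837.3 minutes

837.3 minutes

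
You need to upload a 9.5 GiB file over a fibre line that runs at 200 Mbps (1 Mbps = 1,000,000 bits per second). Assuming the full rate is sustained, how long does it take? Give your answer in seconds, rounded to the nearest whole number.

408 seconds

9.5 GiB = 10,200,547,328 bytes = 81,604,378,624 bits
200 Mbps = 200,000,000 bits/s
time = 81,604,378,624 / 200,000,000 = 408 s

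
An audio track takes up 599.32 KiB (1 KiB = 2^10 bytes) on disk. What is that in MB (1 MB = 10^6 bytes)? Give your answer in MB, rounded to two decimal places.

0.61 MB

599.32 KiB = 599.32 × 2^10 bytes = 613,703.68 bytes
1 MB = 10^6 bytes = 1,000,000 bytes
613,703.68 / 1,000,000 = 0.61 MB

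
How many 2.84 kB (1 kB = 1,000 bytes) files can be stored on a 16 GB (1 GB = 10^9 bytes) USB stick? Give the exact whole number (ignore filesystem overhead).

Capacity: 16 GB = 16,000,000,000 bytes
Per item: 2.84 kB = 2,840 bytes
⌊16,000,000,000 / 2,840⌋ = 5,633,802

5,633,802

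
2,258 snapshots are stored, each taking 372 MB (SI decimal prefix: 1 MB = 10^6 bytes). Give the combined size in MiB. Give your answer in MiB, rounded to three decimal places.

801,063.538 MiB

Total = 2,258 × 372 MB = 839,976 MB
= 839,976 × 1,000,000 bytes = 839,976,000,000 bytes
1 MiB = 1,048,576 bytes
839,976,000,000 / 1,048,576 = 801,063.538 MiB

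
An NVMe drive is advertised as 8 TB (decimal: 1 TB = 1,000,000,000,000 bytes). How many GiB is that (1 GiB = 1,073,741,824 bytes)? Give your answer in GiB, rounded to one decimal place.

8 TB = 8 × 10^12 bytes = 8,000,000,000,000 bytes
1 GiB = 2^30 bytes = 1,073,741,824 bytes
8,000,000,000,000 / 1,073,741,824 = 7,450.6 GiB

7,450.6 GiB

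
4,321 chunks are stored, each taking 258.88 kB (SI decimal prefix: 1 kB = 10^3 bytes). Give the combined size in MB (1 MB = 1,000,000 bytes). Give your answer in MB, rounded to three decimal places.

1,118.620 MB

Total = 4,321 × 258.88 kB = 1118620.48 kB
= 1118620.48 × 1,000 bytes = 1,118,620,480 bytes
1 MB = 1,000,000 bytes
1,118,620,480 / 1,000,000 = 1,118.620 MB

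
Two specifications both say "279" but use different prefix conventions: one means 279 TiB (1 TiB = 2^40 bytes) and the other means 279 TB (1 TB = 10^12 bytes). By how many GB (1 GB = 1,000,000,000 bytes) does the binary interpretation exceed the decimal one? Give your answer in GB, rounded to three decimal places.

27,763.744 GB

279 TiB = 279 × 1,099,511,627,776 = 306,763,744,149,504 bytes
279 TB = 279 × 1,000,000,000,000 = 279,000,000,000,000 bytes
difference = 27,763,744,149,504 bytes
27,763,744,149,504 / 1,000,000,000 = 27,763.744 GB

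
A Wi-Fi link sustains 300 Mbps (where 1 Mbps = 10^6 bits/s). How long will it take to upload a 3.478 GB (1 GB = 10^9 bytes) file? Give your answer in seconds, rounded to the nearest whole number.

93 seconds

3.478 GB = 3,478,000,000 bytes = 27,824,000,000 bits
300 Mbps = 300,000,000 bits/s
time = 27,824,000,000 / 300,000,000 = 93 s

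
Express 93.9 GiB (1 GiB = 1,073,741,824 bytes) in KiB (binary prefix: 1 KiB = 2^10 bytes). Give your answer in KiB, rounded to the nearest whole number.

93.9 GiB = 93.9 × 2^30 bytes = 100,824,357,273.6 bytes
1 KiB = 2^10 bytes = 1,024 bytes
100,824,357,273.6 / 1,024 = 98,461,286 KiB

98,461,286 KiB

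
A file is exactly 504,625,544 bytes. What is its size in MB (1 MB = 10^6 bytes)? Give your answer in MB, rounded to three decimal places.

504.626 MB

504,625,544 bytes given.
1 MB = 10^6 bytes = 1,000,000 bytes
504,625,544 / 1,000,000 = 504.626 MB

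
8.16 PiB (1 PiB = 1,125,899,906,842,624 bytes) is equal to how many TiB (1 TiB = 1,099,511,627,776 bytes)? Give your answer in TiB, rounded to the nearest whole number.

8.16 PiB = 8.16 × 2^50 bytes = 9,187,343,239,835,811.84 bytes
1 TiB = 2^40 bytes = 1,099,511,627,776 bytes
9,187,343,239,835,811.84 / 1,099,511,627,776 = 8,356 TiB

8,356 TiB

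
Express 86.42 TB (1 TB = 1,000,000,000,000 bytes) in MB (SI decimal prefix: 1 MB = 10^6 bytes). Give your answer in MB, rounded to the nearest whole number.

86,420,000 MB

86.42 TB = 86.42 × 10^12 bytes = 86,420,000,000,000 bytes
1 MB = 1,000,000 bytes
86,420,000,000,000 / 1,000,000 = 86,420,000 MB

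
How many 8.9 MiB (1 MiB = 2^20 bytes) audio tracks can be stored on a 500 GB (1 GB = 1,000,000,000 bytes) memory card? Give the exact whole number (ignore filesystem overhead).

Capacity: 500 GB = 500,000,000,000 bytes
Per item: 8.9 MiB = 9,332,326.4 bytes
⌊500,000,000,000 / 9,332,326.4⌋ = 53,577

53,577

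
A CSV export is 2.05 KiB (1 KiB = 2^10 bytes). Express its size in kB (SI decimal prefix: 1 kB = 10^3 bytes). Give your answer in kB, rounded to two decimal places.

2.05 KiB = 2.05 × 2^10 bytes = 2,099.2 bytes
1 kB = 1,000 bytes
2,099.2 / 1,000 = 2.10 kB

2.10 kB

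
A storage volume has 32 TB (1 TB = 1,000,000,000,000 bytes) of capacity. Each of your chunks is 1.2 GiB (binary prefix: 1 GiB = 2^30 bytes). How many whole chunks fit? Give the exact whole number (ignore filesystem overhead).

Capacity: 32 TB = 32,000,000,000,000 bytes
Per item: 1.2 GiB = 1,288,490,188.8 bytes
⌊32,000,000,000,000 / 1,288,490,188.8⌋ = 24,835

24,835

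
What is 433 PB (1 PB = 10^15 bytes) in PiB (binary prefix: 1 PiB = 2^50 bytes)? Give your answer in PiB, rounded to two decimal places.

384.58 PiB

433 PB = 433 × 10^15 bytes = 433,000,000,000,000,000 bytes
1 PiB = 2^50 bytes = 1,125,899,906,842,624 bytes
433,000,000,000,000,000 / 1,125,899,906,842,624 = 384.58 PiB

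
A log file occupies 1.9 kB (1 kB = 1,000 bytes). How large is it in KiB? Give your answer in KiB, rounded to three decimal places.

1.855 KiB

1.9 kB = 1.9 × 10^3 bytes = 1,900 bytes
1 KiB = 1,024 bytes
1,900 / 1,024 = 1.855 KiB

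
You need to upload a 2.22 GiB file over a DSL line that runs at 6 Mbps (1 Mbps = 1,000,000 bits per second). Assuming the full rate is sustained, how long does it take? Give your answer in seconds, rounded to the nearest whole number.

3,178 seconds

2.22 GiB = 2,383,706,849.28 bytes = 19,069,654,794.24 bits
6 Mbps = 6,000,000 bits/s
time = 19,069,654,794.24 / 6,000,000 = 3,178 s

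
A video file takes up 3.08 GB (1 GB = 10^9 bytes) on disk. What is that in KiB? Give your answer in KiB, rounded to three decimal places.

3,007,812.500 KiB

3.08 GB = 3.08 × 10^9 bytes = 3,080,000,000 bytes
1 KiB = 2^10 bytes = 1,024 bytes
3,080,000,000 / 1,024 = 3,007,812.500 KiB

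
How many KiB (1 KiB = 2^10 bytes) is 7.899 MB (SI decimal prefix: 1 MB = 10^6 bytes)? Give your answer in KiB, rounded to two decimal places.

7,713.87 KiB

7.899 MB × 1,000,000 bytes/MB = 7,899,000 bytes
1 KiB = 2^10 bytes = 1,024 bytes
7,899,000 / 1,024 = 7,713.87 KiB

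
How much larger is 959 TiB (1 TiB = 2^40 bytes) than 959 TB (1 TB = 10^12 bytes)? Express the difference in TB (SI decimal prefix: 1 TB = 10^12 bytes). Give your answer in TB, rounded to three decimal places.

959 TiB = 959 × 1,099,511,627,776 = 1,054,431,651,037,184 bytes
959 TB = 959 × 1,000,000,000,000 = 959,000,000,000,000 bytes
difference = 95,431,651,037,184 bytes
95,431,651,037,184 / 1,000,000,000,000 = 95.432 TB

95.432 TB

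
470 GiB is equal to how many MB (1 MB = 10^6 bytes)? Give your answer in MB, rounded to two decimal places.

470 GiB = 470 × 2^30 bytes = 504,658,657,280 bytes
1 MB = 1,000,000 bytes
504,658,657,280 / 1,000,000 = 504,658.66 MB

504,658.66 MB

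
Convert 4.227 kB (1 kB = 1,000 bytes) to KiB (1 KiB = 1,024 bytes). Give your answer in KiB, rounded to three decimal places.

4.227 kB × 1,000 bytes/kB = 4,227 bytes
1 KiB = 1,024 bytes
4,227 / 1,024 = 4.128 KiB

4.128 KiB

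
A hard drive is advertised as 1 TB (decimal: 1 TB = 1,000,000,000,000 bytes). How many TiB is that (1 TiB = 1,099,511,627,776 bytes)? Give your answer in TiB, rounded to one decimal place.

1 TB = 1 × 10^12 bytes = 1,000,000,000,000 bytes
1 TiB = 1,099,511,627,776 bytes
1,000,000,000,000 / 1,099,511,627,776 = 0.9 TiB

0.9 TiB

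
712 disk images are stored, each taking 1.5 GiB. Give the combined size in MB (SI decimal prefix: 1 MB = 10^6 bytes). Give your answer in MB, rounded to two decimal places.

1,146,756.27 MB

Total = 712 × 1.5 GiB = 1068 GiB
= 1068 × 1,073,741,824 bytes = 1,146,756,268,032 bytes
1 MB = 1,000,000 bytes
1,146,756,268,032 / 1,000,000 = 1,146,756.27 MB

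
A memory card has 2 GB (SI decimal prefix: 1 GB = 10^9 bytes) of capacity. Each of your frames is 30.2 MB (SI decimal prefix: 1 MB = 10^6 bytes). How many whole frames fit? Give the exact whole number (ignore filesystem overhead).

66

Capacity: 2 GB = 2,000,000,000 bytes
Per item: 30.2 MB = 30,200,000 bytes
⌊2,000,000,000 / 30,200,000⌋ = 66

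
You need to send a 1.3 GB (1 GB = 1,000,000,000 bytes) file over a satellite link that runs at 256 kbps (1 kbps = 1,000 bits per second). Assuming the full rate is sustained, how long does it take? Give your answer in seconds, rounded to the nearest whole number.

40,625 seconds

1.3 GB = 1,300,000,000 bytes = 10,400,000,000 bits
256 kbps = 256,000 bits/s
time = 10,400,000,000 / 256,000 = 40,625 s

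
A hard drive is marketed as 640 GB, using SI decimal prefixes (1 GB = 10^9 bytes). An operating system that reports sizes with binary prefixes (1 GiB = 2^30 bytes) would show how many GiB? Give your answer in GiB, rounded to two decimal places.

596.05 GiB

640 GB × 1,000,000,000 bytes/GB = 640,000,000,000 bytes
1 GiB = 1,073,741,824 bytes
640,000,000,000 / 1,073,741,824 = 596.05 GiB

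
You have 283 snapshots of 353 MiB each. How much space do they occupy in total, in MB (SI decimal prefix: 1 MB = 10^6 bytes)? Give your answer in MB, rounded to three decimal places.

104,751.694 MB

Total = 283 × 353 MiB = 99,899 MiB
= 99,899 × 1,048,576 bytes = 104,751,693,824 bytes
1 MB = 1,000,000 bytes
104,751,693,824 / 1,000,000 = 104,751.694 MB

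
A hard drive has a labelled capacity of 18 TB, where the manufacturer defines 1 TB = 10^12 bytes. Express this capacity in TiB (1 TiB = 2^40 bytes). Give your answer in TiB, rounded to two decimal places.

16.37 TiB

18 TB = 18 × 10^12 bytes = 18,000,000,000,000 bytes
1 TiB = 1,099,511,627,776 bytes
18,000,000,000,000 / 1,099,511,627,776 = 16.37 TiB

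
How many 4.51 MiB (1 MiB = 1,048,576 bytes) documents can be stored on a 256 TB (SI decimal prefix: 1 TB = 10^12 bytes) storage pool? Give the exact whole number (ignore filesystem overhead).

54,133,176

Capacity: 256 TB = 256,000,000,000,000 bytes
Per item: 4.51 MiB = 4,729,077.76 bytes
⌊256,000,000,000,000 / 4,729,077.76⌋ = 54,133,176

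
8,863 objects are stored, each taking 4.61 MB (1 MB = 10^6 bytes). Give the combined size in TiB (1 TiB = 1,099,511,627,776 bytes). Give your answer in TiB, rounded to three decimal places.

0.037 TiB

Total = 8,863 × 4.61 MB = 40858.43 MB
= 40858.43 × 1,000,000 bytes = 40,858,430,000 bytes
1 TiB = 1,099,511,627,776 bytes
40,858,430,000 / 1,099,511,627,776 = 0.037 TiB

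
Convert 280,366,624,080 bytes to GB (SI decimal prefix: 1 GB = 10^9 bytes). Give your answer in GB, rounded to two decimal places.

280.37 GB

280,366,624,080 bytes given.
1 GB = 10^9 bytes = 1,000,000,000 bytes
280,366,624,080 / 1,000,000,000 = 280.37 GB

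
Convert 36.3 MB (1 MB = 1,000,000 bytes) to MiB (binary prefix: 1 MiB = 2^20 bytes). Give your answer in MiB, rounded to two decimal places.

34.62 MiB

36.3 MB × 1,000,000 bytes/MB = 36,300,000 bytes
1 MiB = 2^20 bytes = 1,048,576 bytes
36,300,000 / 1,048,576 = 34.62 MiB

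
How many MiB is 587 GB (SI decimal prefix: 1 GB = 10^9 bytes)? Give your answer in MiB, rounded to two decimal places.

559,806.82 MiB

587 GB × 1,000,000,000 bytes/GB = 587,000,000,000 bytes
1 MiB = 2^20 bytes = 1,048,576 bytes
587,000,000,000 / 1,048,576 = 559,806.82 MiB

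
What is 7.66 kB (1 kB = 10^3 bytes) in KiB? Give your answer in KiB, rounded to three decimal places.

7.480 KiB

7.66 kB = 7.66 × 10^3 bytes = 7,660 bytes
1 KiB = 1,024 bytes
7,660 / 1,024 = 7.480 KiB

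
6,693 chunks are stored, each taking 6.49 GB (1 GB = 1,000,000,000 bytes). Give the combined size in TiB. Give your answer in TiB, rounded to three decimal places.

39.506 TiB

Total = 6,693 × 6.49 GB = 43437.57 GB
= 43437.57 × 1,000,000,000 bytes = 43,437,570,000,000 bytes
1 TiB = 1,099,511,627,776 bytes
43,437,570,000,000 / 1,099,511,627,776 = 39.506 TiB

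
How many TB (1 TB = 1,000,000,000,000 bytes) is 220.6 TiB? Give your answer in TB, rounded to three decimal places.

242.552 TB

220.6 TiB × 1,099,511,627,776 bytes/TiB = 242,552,265,087,385.6 bytes
1 TB = 1,000,000,000,000 bytes
242,552,265,087,385.6 / 1,000,000,000,000 = 242.552 TB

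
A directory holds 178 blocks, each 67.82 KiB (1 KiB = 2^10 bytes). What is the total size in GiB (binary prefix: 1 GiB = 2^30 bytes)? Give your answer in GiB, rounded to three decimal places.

Total = 178 × 67.82 KiB = 12071.96 KiB
= 12071.96 × 1,024 bytes = 12,361,687.04 bytes
1 GiB = 1,073,741,824 bytes
12,361,687.04 / 1,073,741,824 = 0.012 GiB

0.012 GiB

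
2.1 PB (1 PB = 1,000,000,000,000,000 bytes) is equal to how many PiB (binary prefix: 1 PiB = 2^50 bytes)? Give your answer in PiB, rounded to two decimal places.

1.87 PiB

2.1 PB = 2.1 × 10^15 bytes = 2,100,000,000,000,000 bytes
1 PiB = 1,125,899,906,842,624 bytes
2,100,000,000,000,000 / 1,125,899,906,842,624 = 1.87 PiB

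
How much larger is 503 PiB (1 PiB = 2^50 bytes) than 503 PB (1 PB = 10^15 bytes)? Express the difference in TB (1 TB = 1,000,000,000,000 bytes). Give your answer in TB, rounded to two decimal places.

503 PiB = 503 × 1,125,899,906,842,624 = 566,327,653,141,839,872 bytes
503 PB = 503 × 1,000,000,000,000,000 = 503,000,000,000,000,000 bytes
difference = 63,327,653,141,839,872 bytes
63,327,653,141,839,872 / 1,000,000,000,000 = 63,327.65 TB

63,327.65 TB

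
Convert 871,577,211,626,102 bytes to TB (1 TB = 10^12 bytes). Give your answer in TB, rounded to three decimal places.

871,577,211,626,102 bytes given.
1 TB = 1,000,000,000,000 bytes
871,577,211,626,102 / 1,000,000,000,000 = 871.577 TB

871.577 TB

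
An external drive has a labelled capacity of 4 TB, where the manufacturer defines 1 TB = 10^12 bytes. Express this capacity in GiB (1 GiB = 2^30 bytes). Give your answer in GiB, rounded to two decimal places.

3,725.29 GiB

4 TB × 1,000,000,000,000 bytes/TB = 4,000,000,000,000 bytes
1 GiB = 1,073,741,824 bytes
4,000,000,000,000 / 1,073,741,824 = 3,725.29 GiB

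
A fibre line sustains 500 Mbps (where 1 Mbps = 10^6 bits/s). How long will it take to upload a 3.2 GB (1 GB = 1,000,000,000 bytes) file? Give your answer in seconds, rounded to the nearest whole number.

3.2 GB = 3,200,000,000 bytes = 25,600,000,000 bits
500 Mbps = 500,000,000 bits/s
time = 25,600,000,000 / 500,000,000 = 51 s

51 seconds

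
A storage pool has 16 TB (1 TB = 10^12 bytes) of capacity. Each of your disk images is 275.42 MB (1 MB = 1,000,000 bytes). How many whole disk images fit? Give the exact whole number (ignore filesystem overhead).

58,093

Capacity: 16 TB = 16,000,000,000,000 bytes
Per item: 275.42 MB = 275,420,000 bytes
⌊16,000,000,000,000 / 275,420,000⌋ = 58,093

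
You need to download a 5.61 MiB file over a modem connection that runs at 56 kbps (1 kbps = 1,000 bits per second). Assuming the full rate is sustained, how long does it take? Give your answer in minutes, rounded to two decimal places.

14.01 minutes

5.61 MiB = 5,882,511.36 bytes = 47,060,090.88 bits
56 kbps = 56,000 bits/s
time = 47,060,090.88 / 56,000 = 840.359 s
840.359 s / 60 = 14.01 minutes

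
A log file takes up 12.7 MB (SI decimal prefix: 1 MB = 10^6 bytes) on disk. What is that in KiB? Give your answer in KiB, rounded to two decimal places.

12.7 MB × 1,000,000 bytes/MB = 12,700,000 bytes
1 KiB = 2^10 bytes = 1,024 bytes
12,700,000 / 1,024 = 12,402.34 KiB

12,402.34 KiB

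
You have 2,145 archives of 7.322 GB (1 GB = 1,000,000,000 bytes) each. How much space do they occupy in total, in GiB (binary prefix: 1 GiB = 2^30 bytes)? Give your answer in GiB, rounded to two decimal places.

Total = 2,145 × 7.322 GB = 15705.69 GB
= 15705.69 × 1,000,000,000 bytes = 15,705,690,000,000 bytes
1 GiB = 1,073,741,824 bytes
15,705,690,000,000 / 1,073,741,824 = 14,627.06 GiB

14,627.06 GiB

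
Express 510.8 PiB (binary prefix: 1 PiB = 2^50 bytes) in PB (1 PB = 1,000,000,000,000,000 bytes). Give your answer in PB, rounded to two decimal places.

575.11 PB

510.8 PiB = 510.8 × 2^50 bytes = 575,109,672,415,212,339.2 bytes
1 PB = 10^15 bytes = 1,000,000,000,000,000 bytes
575,109,672,415,212,339.2 / 1,000,000,000,000,000 = 575.11 PB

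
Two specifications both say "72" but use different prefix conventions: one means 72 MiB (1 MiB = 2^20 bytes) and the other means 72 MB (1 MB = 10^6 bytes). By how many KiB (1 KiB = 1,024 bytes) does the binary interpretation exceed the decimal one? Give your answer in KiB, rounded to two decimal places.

72 MiB = 72 × 1,048,576 = 75,497,472 bytes
72 MB = 72 × 1,000,000 = 72,000,000 bytes
difference = 3,497,472 bytes
3,497,472 / 1,024 = 3,415.50 KiB

3,415.50 KiB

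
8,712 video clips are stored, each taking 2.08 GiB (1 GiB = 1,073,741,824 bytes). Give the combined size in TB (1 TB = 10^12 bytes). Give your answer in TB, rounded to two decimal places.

Total = 8,712 × 2.08 GiB = 18120.96 GiB
= 18120.96 × 1,073,741,824 bytes = 19,457,232,643,031.04 bytes
1 TB = 1,000,000,000,000 bytes
19,457,232,643,031.04 / 1,000,000,000,000 = 19.46 TB

19.46 TB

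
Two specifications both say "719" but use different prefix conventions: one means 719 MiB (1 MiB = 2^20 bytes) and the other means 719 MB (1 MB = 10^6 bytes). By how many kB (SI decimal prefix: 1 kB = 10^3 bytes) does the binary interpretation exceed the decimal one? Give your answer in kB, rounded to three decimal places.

34,926.144 kB

719 MiB = 719 × 1,048,576 = 753,926,144 bytes
719 MB = 719 × 1,000,000 = 719,000,000 bytes
difference = 34,926,144 bytes
34,926,144 / 1,000 = 34,926.144 kB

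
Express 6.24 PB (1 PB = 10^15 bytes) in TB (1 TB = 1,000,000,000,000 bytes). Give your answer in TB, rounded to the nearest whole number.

6,240 TB

6.24 PB = 6.24 × 10^15 bytes = 6,240,000,000,000,000 bytes
1 TB = 10^12 bytes = 1,000,000,000,000 bytes
6,240,000,000,000,000 / 1,000,000,000,000 = 6,240 TB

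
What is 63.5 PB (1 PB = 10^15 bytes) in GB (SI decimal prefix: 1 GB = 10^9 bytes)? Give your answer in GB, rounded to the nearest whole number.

63.5 PB = 63.5 × 10^15 bytes = 63,500,000,000,000,000 bytes
1 GB = 1,000,000,000 bytes
63,500,000,000,000,000 / 1,000,000,000 = 63,500,000 GB

63,500,000 GB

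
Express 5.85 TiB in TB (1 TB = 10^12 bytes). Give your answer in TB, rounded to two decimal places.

5.85 TiB = 5.85 × 2^40 bytes = 6,432,143,022,489.6 bytes
1 TB = 1,000,000,000,000 bytes
6,432,143,022,489.6 / 1,000,000,000,000 = 6.43 TB

6.43 TB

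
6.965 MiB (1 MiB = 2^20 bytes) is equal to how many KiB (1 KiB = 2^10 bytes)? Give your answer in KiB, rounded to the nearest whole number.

6.965 MiB × 1,048,576 bytes/MiB = 7,303,331.84 bytes
1 KiB = 1,024 bytes
7,303,331.84 / 1,024 = 7,132 KiB

7,132 KiB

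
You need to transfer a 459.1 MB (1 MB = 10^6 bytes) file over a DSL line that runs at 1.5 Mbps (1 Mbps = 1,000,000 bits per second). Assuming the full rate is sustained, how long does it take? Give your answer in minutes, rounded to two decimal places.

459.1 MB = 459,100,000 bytes = 3,672,800,000 bits
1.5 Mbps = 1,500,000 bits/s
time = 3,672,800,000 / 1,500,000 = 2,448.533 s
2,448.533 s / 60 = 40.81 minutes

40.81 minutes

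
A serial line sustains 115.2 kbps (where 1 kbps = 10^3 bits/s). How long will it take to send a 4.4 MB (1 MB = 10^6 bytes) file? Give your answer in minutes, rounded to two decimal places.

5.09 minutes

4.4 MB = 4,400,000 bytes = 35,200,000 bits
115.2 kbps = 115,200 bits/s
time = 35,200,000 / 115,200 = 305.556 s
305.556 s / 60 = 5.09 minutes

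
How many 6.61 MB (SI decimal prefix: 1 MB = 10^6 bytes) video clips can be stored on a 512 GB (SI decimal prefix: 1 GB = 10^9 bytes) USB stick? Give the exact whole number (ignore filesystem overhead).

77,458

Capacity: 512 GB = 512,000,000,000 bytes
Per item: 6.61 MB = 6,610,000 bytes
⌊512,000,000,000 / 6,610,000⌋ = 77,458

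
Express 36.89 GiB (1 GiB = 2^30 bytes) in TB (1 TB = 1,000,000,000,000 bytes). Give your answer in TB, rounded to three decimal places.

36.89 GiB × 1,073,741,824 bytes/GiB = 39,610,335,887.36 bytes
1 TB = 1,000,000,000,000 bytes
39,610,335,887.36 / 1,000,000,000,000 = 0.040 TB

0.040 TB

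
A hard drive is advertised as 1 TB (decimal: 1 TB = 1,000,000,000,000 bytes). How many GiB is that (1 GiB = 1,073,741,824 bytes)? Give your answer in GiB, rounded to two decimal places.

931.32 GiB

1 TB = 1 × 10^12 bytes = 1,000,000,000,000 bytes
1 GiB = 2^30 bytes = 1,073,741,824 bytes
1,000,000,000,000 / 1,073,741,824 = 931.32 GiB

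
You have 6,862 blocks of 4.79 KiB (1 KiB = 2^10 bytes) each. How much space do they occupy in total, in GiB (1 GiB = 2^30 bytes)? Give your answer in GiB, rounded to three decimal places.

0.031 GiB

Total = 6,862 × 4.79 KiB = 32868.98 KiB
= 32868.98 × 1,024 bytes = 33,657,835.52 bytes
1 GiB = 1,073,741,824 bytes
33,657,835.52 / 1,073,741,824 = 0.031 GiB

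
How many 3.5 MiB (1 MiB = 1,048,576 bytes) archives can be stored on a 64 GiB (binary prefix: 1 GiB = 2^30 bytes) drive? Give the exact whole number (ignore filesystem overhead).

Capacity: 64 GiB = 68,719,476,736 bytes
Per item: 3.5 MiB = 3,670,016 bytes
⌊68,719,476,736 / 3,670,016⌋ = 18,724

18,724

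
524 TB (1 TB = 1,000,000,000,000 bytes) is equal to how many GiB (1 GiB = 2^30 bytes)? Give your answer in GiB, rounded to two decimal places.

488,013.03 GiB

524 TB = 524 × 10^12 bytes = 524,000,000,000,000 bytes
1 GiB = 1,073,741,824 bytes
524,000,000,000,000 / 1,073,741,824 = 488,013.03 GiB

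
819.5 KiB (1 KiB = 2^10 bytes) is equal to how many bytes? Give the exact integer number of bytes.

819.5 × 1,024 = 839,168 bytes  (1 KiB = 2^10 bytes)

839,168 bytes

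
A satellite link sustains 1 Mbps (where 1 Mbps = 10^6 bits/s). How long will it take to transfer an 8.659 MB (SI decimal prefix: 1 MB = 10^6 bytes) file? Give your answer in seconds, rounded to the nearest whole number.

8.659 MB = 8,659,000 bytes = 69,272,000 bits
1 Mbps = 1,000,000 bits/s
time = 69,272,000 / 1,000,000 = 69 s

69 seconds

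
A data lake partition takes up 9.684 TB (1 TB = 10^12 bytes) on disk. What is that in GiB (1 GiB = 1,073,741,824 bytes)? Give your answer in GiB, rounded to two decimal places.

9,018.93 GiB

9.684 TB × 1,000,000,000,000 bytes/TB = 9,684,000,000,000 bytes
1 GiB = 1,073,741,824 bytes
9,684,000,000,000 / 1,073,741,824 = 9,018.93 GiB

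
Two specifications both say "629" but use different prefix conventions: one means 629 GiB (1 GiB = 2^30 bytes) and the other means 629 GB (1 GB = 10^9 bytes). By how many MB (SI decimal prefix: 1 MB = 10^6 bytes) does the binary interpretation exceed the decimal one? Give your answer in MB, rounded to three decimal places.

46,383.607 MB

629 GiB = 629 × 1,073,741,824 = 675,383,607,296 bytes
629 GB = 629 × 1,000,000,000 = 629,000,000,000 bytes
difference = 46,383,607,296 bytes
46,383,607,296 / 1,000,000 = 46,383.607 MB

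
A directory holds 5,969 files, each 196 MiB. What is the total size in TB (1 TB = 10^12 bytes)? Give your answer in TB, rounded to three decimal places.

1.227 TB

Total = 5,969 × 196 MiB = 1,169,924 MiB
= 1,169,924 × 1,048,576 bytes = 1,226,754,228,224 bytes
1 TB = 1,000,000,000,000 bytes
1,226,754,228,224 / 1,000,000,000,000 = 1.227 TB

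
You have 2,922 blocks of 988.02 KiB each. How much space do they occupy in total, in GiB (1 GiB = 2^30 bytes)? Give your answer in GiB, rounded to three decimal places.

2.753 GiB

Total = 2,922 × 988.02 KiB = 2886994.44 KiB
= 2886994.44 × 1,024 bytes = 2,956,282,306.56 bytes
1 GiB = 1,073,741,824 bytes
2,956,282,306.56 / 1,073,741,824 = 2.753 GiB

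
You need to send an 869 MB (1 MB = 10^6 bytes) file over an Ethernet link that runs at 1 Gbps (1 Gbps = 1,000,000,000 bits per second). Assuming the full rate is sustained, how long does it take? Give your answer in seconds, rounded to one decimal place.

869 MB = 869,000,000 bytes = 6,952,000,000 bits
1 Gbps = 1,000,000,000 bits/s
time = 6,952,000,000 / 1,000,000,000 = 7.0 s

7.0 seconds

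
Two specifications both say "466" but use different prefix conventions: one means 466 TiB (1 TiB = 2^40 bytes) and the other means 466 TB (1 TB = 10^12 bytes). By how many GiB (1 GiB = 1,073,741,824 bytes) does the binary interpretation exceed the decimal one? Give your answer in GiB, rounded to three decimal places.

43,187.680 GiB

466 TiB = 466 × 1,099,511,627,776 = 512,372,418,543,616 bytes
466 TB = 466 × 1,000,000,000,000 = 466,000,000,000,000 bytes
difference = 46,372,418,543,616 bytes
46,372,418,543,616 / 1,073,741,824 = 43,187.680 GiB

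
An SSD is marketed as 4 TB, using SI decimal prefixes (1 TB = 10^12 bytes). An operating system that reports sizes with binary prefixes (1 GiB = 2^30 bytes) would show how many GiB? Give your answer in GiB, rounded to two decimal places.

4 TB = 4 × 10^12 bytes = 4,000,000,000,000 bytes
1 GiB = 2^30 bytes = 1,073,741,824 bytes
4,000,000,000,000 / 1,073,741,824 = 3,725.29 GiB

3,725.29 GiB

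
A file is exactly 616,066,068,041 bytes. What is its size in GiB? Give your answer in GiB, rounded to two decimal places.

616,066,068,041 bytes given.
1 GiB = 2^30 bytes = 1,073,741,824 bytes
616,066,068,041 / 1,073,741,824 = 573.76 GiB

573.76 GiB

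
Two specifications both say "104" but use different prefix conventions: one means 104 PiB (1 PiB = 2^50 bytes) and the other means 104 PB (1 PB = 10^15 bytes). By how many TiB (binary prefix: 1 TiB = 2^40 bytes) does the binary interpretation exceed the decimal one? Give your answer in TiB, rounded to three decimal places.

104 PiB = 104 × 1,125,899,906,842,624 = 117,093,590,311,632,896 bytes
104 PB = 104 × 1,000,000,000,000,000 = 104,000,000,000,000,000 bytes
difference = 13,093,590,311,632,896 bytes
13,093,590,311,632,896 / 1,099,511,627,776 = 11,908.551 TiB

11,908.551 TiB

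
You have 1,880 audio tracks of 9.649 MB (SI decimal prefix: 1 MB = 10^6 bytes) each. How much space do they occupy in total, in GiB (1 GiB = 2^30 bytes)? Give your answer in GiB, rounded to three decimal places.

Total = 1,880 × 9.649 MB = 18140.12 MB
= 18140.12 × 1,000,000 bytes = 18,140,120,000 bytes
1 GiB = 1,073,741,824 bytes
18,140,120,000 / 1,073,741,824 = 16.894 GiB

16.894 GiB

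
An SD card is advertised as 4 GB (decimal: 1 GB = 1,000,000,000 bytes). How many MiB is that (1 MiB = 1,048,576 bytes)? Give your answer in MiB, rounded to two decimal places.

3,814.70 MiB

4 GB = 4 × 10^9 bytes = 4,000,000,000 bytes
1 MiB = 2^20 bytes = 1,048,576 bytes
4,000,000,000 / 1,048,576 = 3,814.70 MiB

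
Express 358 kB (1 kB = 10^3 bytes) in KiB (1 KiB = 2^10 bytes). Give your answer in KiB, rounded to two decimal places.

358 kB × 1,000 bytes/kB = 358,000 bytes
1 KiB = 1,024 bytes
358,000 / 1,024 = 349.61 KiB

349.61 KiB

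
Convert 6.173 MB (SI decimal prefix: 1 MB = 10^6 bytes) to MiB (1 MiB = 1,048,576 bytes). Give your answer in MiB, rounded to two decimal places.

6.173 MB × 1,000,000 bytes/MB = 6,173,000 bytes
1 MiB = 1,048,576 bytes
6,173,000 / 1,048,576 = 5.89 MiB

5.89 MiB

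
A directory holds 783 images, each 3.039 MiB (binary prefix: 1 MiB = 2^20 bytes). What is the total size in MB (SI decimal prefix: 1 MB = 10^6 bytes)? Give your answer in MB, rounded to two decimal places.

Total = 783 × 3.039 MiB = 2379.537 MiB
= 2379.537 × 1,048,576 bytes = 2,495,125,389.312 bytes
1 MB = 1,000,000 bytes
2,495,125,389.312 / 1,000,000 = 2,495.13 MB

2,495.13 MB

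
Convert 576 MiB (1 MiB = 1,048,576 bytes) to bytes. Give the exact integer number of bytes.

603,979,776 bytes

576 × 1,048,576 = 603,979,776 bytes  (1 MiB = 2^20 bytes)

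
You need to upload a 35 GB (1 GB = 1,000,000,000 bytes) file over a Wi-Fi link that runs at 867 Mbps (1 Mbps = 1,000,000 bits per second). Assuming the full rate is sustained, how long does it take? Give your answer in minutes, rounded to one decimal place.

5.4 minutes

35 GB = 35,000,000,000 bytes = 280,000,000,000 bits
867 Mbps = 867,000,000 bits/s
time = 280,000,000,000 / 867,000,000 = 322.95 s
322.95 s / 60 = 5.4 minutes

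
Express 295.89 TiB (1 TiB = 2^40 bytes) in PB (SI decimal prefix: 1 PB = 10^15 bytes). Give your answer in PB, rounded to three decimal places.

0.325 PB

295.89 TiB = 295.89 × 2^40 bytes = 325,334,495,542,640.64 bytes
1 PB = 1,000,000,000,000,000 bytes
325,334,495,542,640.64 / 1,000,000,000,000,000 = 0.325 PB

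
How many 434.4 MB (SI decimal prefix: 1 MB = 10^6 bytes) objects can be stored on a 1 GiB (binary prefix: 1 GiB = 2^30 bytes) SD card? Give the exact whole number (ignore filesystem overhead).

Capacity: 1 GiB = 1,073,741,824 bytes
Per item: 434.4 MB = 434,400,000 bytes
⌊1,073,741,824 / 434,400,000⌋ = 2

2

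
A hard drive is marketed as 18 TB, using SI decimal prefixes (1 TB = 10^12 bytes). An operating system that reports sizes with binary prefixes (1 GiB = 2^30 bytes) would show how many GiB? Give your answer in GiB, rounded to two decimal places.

16,763.81 GiB

18 TB × 1,000,000,000,000 bytes/TB = 18,000,000,000,000 bytes
1 GiB = 2^30 bytes = 1,073,741,824 bytes
18,000,000,000,000 / 1,073,741,824 = 16,763.81 GiB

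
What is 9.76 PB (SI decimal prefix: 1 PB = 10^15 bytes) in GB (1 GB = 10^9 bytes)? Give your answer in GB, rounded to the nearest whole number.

9,760,000 GB

9.76 PB = 9.76 × 10^15 bytes = 9,760,000,000,000,000 bytes
1 GB = 1,000,000,000 bytes
9,760,000,000,000,000 / 1,000,000,000 = 9,760,000 GB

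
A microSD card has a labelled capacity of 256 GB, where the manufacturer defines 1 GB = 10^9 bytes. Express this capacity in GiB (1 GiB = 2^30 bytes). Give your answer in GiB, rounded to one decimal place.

256 GB = 256 × 10^9 bytes = 256,000,000,000 bytes
1 GiB = 2^30 bytes = 1,073,741,824 bytes
256,000,000,000 / 1,073,741,824 = 238.4 GiB

238.4 GiB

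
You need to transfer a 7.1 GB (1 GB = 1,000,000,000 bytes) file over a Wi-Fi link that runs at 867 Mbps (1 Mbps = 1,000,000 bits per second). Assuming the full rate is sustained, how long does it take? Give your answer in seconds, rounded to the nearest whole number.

7.1 GB = 7,100,000,000 bytes = 56,800,000,000 bits
867 Mbps = 867,000,000 bits/s
time = 56,800,000,000 / 867,000,000 = 66 s

66 seconds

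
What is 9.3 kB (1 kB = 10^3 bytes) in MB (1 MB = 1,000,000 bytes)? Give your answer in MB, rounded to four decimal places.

0.0093 MB

9.3 kB = 9.3 × 10^3 bytes = 9,300 bytes
1 MB = 1,000,000 bytes
9,300 / 1,000,000 = 0.0093 MB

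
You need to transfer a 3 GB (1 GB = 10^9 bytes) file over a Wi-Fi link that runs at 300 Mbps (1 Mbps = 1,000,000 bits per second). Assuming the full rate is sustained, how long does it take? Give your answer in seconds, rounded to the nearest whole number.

3 GB = 3,000,000,000 bytes = 24,000,000,000 bits
300 Mbps = 300,000,000 bits/s
time = 24,000,000,000 / 300,000,000 = 80 s

80 seconds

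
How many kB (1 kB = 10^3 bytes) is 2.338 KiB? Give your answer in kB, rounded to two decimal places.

2.39 kB

2.338 KiB = 2.338 × 2^10 bytes = 2,394.112 bytes
1 kB = 10^3 bytes = 1,000 bytes
2,394.112 / 1,000 = 2.39 kB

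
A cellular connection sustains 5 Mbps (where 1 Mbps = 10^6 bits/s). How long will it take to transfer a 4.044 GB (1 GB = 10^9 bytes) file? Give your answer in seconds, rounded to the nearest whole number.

6,470 seconds

4.044 GB = 4,044,000,000 bytes = 32,352,000,000 bits
5 Mbps = 5,000,000 bits/s
time = 32,352,000,000 / 5,000,000 = 6,470 s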